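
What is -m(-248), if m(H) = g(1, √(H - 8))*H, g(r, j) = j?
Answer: 3968*I ≈ 3968.0*I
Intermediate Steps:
m(H) = H*√(-8 + H) (m(H) = √(H - 8)*H = √(-8 + H)*H = H*√(-8 + H))
-m(-248) = -(-248)*√(-8 - 248) = -(-248)*√(-256) = -(-248)*16*I = -(-3968)*I = 3968*I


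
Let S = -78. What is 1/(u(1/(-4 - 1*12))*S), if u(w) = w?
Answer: 8/39 ≈ 0.20513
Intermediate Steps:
1/(u(1/(-4 - 1*12))*S) = 1/(1/(-4 - 1*12)*(-78)) = -1/78/1/(-4 - 12) = -1/78/1/(-16) = -1/78/(-1/16) = -16*(-1/78) = 8/39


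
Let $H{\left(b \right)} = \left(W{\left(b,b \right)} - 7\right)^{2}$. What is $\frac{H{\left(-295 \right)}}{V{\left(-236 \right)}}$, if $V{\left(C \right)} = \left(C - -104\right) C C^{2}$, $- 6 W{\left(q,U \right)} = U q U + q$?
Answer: $\frac{41192739276649}{3903844032} \approx 10552.0$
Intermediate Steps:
$W{\left(q,U \right)} = - \frac{q}{6} - \frac{q U^{2}}{6}$ ($W{\left(q,U \right)} = - \frac{U q U + q}{6} = - \frac{q U^{2} + q}{6} = - \frac{q + q U^{2}}{6} = - \frac{q}{6} - \frac{q U^{2}}{6}$)
$H{\left(b \right)} = \left(-7 - \frac{b \left(1 + b^{2}\right)}{6}\right)^{2}$ ($H{\left(b \right)} = \left(- \frac{b \left(1 + b^{2}\right)}{6} - 7\right)^{2} = \left(-7 - \frac{b \left(1 + b^{2}\right)}{6}\right)^{2}$)
$V{\left(C \right)} = C^{3} \left(104 + C\right)$ ($V{\left(C \right)} = \left(C + 104\right) C C^{2} = \left(104 + C\right) C C^{2} = C \left(104 + C\right) C^{2} = C^{3} \left(104 + C\right)$)
$\frac{H{\left(-295 \right)}}{V{\left(-236 \right)}} = \frac{\frac{1}{36} \left(42 - 295 + \left(-295\right)^{3}\right)^{2}}{\left(-236\right)^{3} \left(104 - 236\right)} = \frac{\frac{1}{36} \left(42 - 295 - 25672375\right)^{2}}{\left(-13144256\right) \left(-132\right)} = \frac{\frac{1}{36} \left(-25672628\right)^{2}}{1735041792} = \frac{1}{36} \cdot 659083828426384 \cdot \frac{1}{1735041792} = \frac{164770957106596}{9} \cdot \frac{1}{1735041792} = \frac{41192739276649}{3903844032}$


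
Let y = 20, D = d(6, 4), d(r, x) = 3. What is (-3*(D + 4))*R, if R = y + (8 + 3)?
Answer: -651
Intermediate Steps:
D = 3
R = 31 (R = 20 + (8 + 3) = 20 + 11 = 31)
(-3*(D + 4))*R = -3*(3 + 4)*31 = -3*7*31 = -21*31 = -651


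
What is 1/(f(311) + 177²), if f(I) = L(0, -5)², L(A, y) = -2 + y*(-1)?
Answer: 1/31338 ≈ 3.1910e-5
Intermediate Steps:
L(A, y) = -2 - y
f(I) = 9 (f(I) = (-2 - 1*(-5))² = (-2 + 5)² = 3² = 9)
1/(f(311) + 177²) = 1/(9 + 177²) = 1/(9 + 31329) = 1/31338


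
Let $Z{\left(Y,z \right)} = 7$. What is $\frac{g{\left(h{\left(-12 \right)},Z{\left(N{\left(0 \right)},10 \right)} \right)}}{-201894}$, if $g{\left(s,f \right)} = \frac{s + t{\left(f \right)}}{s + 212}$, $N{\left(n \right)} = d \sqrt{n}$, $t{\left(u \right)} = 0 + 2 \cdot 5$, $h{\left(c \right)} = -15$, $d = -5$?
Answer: $\frac{5}{39773118} \approx 1.2571 \cdot 10^{-7}$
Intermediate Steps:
$t{\left(u \right)} = 10$ ($t{\left(u \right)} = 0 + 10 = 10$)
$N{\left(n \right)} = - 5 \sqrt{n}$
$g{\left(s,f \right)} = \frac{10 + s}{212 + s}$ ($g{\left(s,f \right)} = \frac{s + 10}{s + 212} = \frac{10 + s}{212 + s}$)
$\frac{g{\left(h{\left(-12 \right)},Z{\left(N{\left(0 \right)},10 \right)} \right)}}{-201894} = \frac{\frac{1}{212 - 15} \left(10 - 15\right)}{-201894} = \frac{1}{197} \left(-5\right) \left(- \frac{1}{201894}\right) = \left(- \frac{5}{197}\right) \left(- \frac{1}{201894}\right) = \frac{5}{39773118}$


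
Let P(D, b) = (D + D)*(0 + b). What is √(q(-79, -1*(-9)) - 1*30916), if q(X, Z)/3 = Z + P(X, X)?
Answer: √6557 ≈ 80.975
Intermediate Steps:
P(D, b) = 2*D*b (P(D, b) = (2*D)*b = 2*D*b)
q(X, Z) = 3*Z + 6*X² (q(X, Z) = 3*(Z + 2*X*X) = 3*(Z + 2*X²) = 3*Z + 6*X²)
√(q(-79, -1*(-9)) - 1*30916) = √((3*(-1*(-9)) + 6*(-79)²) - 1*30916) = √((3*9 + 6*6241) - 30916) = √((27 + 37446) - 30916) = √(37473 - 30916) = √6557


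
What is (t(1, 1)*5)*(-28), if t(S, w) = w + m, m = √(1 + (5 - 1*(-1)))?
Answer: -140 - 140*√7 ≈ -510.41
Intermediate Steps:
m = √7 (m = √(1 + (5 + 1)) = √(1 + 6) = √7 ≈ 2.6458)
t(S, w) = w + √7
(t(1, 1)*5)*(-28) = ((1 + √7)*5)*(-28) = (5 + 5*√7)*(-28) = -140 - 140*√7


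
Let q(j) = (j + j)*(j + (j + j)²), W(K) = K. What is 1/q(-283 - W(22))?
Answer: -1/226794950 ≈ -4.4093e-9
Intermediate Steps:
q(j) = 2*j*(j + 4*j²) (q(j) = (2*j)*(j + (2*j)²) = (2*j)*(j + 4*j²) = 2*j*(j + 4*j²))
1/q(-283 - W(22)) = 1/((-283 - 1*22)²*(2 + 8*(-283 - 1*22))) = 1/((-283 - 22)²*(2 + 8*(-283 - 22))) = 1/((-305)²*(2 + 8*(-305))) = 1/(93025*(2 - 2440)) = 1/(93025*(-2438)) = 1/(-226794950) = -1/226794950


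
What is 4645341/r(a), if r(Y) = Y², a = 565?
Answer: 4645341/319225 ≈ 14.552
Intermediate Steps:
4645341/r(a) = 4645341/(565²) = 4645341/319225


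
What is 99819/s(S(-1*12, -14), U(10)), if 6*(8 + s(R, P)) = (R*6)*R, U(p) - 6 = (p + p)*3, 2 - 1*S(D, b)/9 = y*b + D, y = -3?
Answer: 99819/63496 ≈ 1.5721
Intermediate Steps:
S(D, b) = 18 - 9*D + 27*b (S(D, b) = 18 - 9*(-3*b + D) = 18 - 9*(D - 3*b) = 18 + (-9*D + 27*b) = 18 - 9*D + 27*b)
U(p) = 6 + 6*p (U(p) = 6 + (p + p)*3 = 6 + (2*p)*3 = 6 + 6*p)
s(R, P) = -8 + R**2 (s(R, P) = -8 + ((R*6)*R)/6 = -8 + ((6*R)*R)/6 = -8 + (6*R**2)/6 = -8 + R**2)
99819/s(S(-1*12, -14), U(10)) = 99819/(-8 + (18 - (-9)*12 + 27*(-14))**2) = 99819/(-8 + (18 - 9*(-12) - 378)**2) = 99819/(-8 + (18 + 108 - 378)**2) = 99819/(-8 + (-252)**2) = 99819/(-8 + 63504) = 99819/63496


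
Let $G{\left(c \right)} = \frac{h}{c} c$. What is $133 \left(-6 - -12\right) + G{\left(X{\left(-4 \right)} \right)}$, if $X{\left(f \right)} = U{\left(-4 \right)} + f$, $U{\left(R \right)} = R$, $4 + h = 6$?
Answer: $800$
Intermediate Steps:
$h = 2$ ($h = -4 + 6 = 2$)
$X{\left(f \right)} = -4 + f$
$G{\left(c \right)} = 2$ ($G{\left(c \right)} = \frac{2}{c} c = 2$)
$133 \left(-6 - -12\right) + G{\left(X{\left(-4 \right)} \right)} = 133 \left(-6 - -12\right) + 2 = 133 \left(-6 + 12\right) + 2 = 133 \cdot 6 + 2 = 798 + 2 = 800$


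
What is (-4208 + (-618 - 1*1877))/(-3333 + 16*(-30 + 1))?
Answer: 6703/3797 ≈ 1.7653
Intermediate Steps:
(-4208 + (-618 - 1*1877))/(-3333 + 16*(-30 + 1)) = (-4208 + (-618 - 1877))/(-3333 + 16*(-29)) = (-4208 - 2495)/(-3333 - 464) = -6703/(-3797) = -6703*(-1/3797) = 6703/3797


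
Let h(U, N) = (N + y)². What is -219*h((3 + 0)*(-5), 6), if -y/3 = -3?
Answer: -49275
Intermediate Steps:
y = 9 (y = -3*(-3) = 9)
h(U, N) = (9 + N)² (h(U, N) = (N + 9)² = (9 + N)²)
-219*h((3 + 0)*(-5), 6) = -219*(9 + 6)² = -219*15² = -219*225 = -49275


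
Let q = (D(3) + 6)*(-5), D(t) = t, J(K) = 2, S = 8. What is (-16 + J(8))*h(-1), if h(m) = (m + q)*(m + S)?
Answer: 4508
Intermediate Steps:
q = -45 (q = (3 + 6)*(-5) = 9*(-5) = -45)
h(m) = (-45 + m)*(8 + m) (h(m) = (m - 45)*(m + 8) = (-45 + m)*(8 + m))
(-16 + J(8))*h(-1) = (-16 + 2)*(-360 + (-1)² - 37*(-1)) = -14*(-360 + 1 + 37) = -14*(-322) = 4508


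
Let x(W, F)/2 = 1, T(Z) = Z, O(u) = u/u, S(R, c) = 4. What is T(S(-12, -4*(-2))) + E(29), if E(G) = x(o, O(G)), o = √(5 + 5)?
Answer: 6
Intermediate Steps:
O(u) = 1
o = √10 ≈ 3.1623
x(W, F) = 2 (x(W, F) = 2*1 = 2)
E(G) = 2
T(S(-12, -4*(-2))) + E(29) = 4 + 2 = 6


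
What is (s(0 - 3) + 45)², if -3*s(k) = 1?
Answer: 17956/9 ≈ 1995.1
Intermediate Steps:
s(k) = -⅓ (s(k) = -⅓*1 = -⅓)
(s(0 - 3) + 45)² = (-⅓ + 45)² = (134/3)² = 17956/9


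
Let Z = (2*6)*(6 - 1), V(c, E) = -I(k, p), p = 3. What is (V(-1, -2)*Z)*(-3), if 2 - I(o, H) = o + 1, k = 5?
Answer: -720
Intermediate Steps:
I(o, H) = 1 - o (I(o, H) = 2 - (o + 1) = 2 - (1 + o) = 2 + (-1 - o) = 1 - o)
V(c, E) = 4 (V(c, E) = -(1 - 1*5) = -(1 - 5) = -1*(-4) = 4)
Z = 60 (Z = 12*5 = 60)
(V(-1, -2)*Z)*(-3) = (4*60)*(-3) = 240*(-3) = -720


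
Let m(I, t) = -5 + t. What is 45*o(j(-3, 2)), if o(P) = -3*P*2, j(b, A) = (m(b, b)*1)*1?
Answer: 2160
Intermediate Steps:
j(b, A) = -5 + b (j(b, A) = ((-5 + b)*1)*1 = (-5 + b)*1 = -5 + b)
o(P) = -6*P
45*o(j(-3, 2)) = 45*(-6*(-5 - 3)) = 45*(-6*(-8)) = 45*48 = 2160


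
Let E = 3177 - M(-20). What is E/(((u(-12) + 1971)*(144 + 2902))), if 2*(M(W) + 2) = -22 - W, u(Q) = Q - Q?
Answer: 530/1000611 ≈ 0.00052968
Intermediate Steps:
u(Q) = 0
M(W) = -13 - W/2 (M(W) = -2 + (-22 - W)/2 = -2 + (-11 - W/2) = -13 - W/2)
E = 3180 (E = 3177 - (-13 - ½*(-20)) = 3177 - (-13 + 10) = 3177 - 1*(-3) = 3177 + 3 = 3180)
E/(((u(-12) + 1971)*(144 + 2902))) = 3180/(((0 + 1971)*(144 + 2902))) = 3180/((1971*3046)) = 3180/6003666 = 3180*(1/6003666) = 530/1000611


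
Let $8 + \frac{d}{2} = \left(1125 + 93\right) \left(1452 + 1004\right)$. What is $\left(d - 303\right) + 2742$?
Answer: $5985239$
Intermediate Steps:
$d = 5982800$ ($d = -16 + 2 \left(1125 + 93\right) \left(1452 + 1004\right) = -16 + 2 \cdot 1218 \cdot 2456 = -16 + 2 \cdot 2991408 = -16 + 5982816 = 5982800$)
$\left(d - 303\right) + 2742 = \left(5982800 - 303\right) + 2742 = 5982497 + 2742 = 5985239$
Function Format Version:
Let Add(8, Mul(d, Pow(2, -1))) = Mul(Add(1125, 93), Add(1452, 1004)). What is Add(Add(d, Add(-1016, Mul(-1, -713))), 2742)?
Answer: 5985239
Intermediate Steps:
d = 5982800 (d = Add(-16, Mul(2, Mul(Add(1125, 93), Add(1452, 1004)))) = Add(-16, Mul(2, Mul(1218, 2456))) = Add(-16, Mul(2, 2991408)) = Add(-16, 5982816) = 5982800)
Add(Add(d, Add(-1016, Mul(-1, -713))), 2742) = Add(Add(5982800, Add(-1016, Mul(-1, -713))), 2742) = Add(Add(5982800, Add(-1016, 713)), 2742) = Add(Add(5982800, -303), 2742) = Add(5982497, 2742) = 5985239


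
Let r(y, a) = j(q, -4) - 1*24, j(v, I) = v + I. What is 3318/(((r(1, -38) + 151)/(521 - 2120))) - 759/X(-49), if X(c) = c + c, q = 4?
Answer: -519840843/12446 ≈ -41768.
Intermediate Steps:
X(c) = 2*c
j(v, I) = I + v
r(y, a) = -24 (r(y, a) = (-4 + 4) - 1*24 = 0 - 24 = -24)
3318/(((r(1, -38) + 151)/(521 - 2120))) - 759/X(-49) = 3318/(((-24 + 151)/(521 - 2120))) - 759/(2*(-49)) = 3318/((127/(-1599))) - 759/(-98) = 3318/((127*(-1/1599))) - 759*(-1/98) = 3318/(-127/1599) + 759/98 = 3318*(-1599/127) + 759/98 = -5305482/127 + 759/98 = -519840843/12446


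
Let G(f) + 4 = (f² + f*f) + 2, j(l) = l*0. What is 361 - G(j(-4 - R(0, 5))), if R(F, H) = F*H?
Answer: 363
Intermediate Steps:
j(l) = 0
G(f) = -2 + 2*f² (G(f) = -4 + ((f² + f*f) + 2) = -4 + ((f² + f²) + 2) = -4 + (2*f² + 2) = -4 + (2 + 2*f²) = -2 + 2*f²)
361 - G(j(-4 - R(0, 5))) = 361 - (-2 + 2*0²) = 361 - (-2 + 2*0) = 361 - (-2 + 0) = 361 - 1*(-2) = 361 + 2 = 363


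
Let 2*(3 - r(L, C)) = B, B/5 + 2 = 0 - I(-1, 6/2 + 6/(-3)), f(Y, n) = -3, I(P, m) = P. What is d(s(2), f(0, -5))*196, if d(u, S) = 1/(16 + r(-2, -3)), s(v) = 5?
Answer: 392/43 ≈ 9.1163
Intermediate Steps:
B = -5 (B = -10 + 5*(0 - 1*(-1)) = -10 + 5*(0 + 1) = -10 + 5*1 = -10 + 5 = -5)
r(L, C) = 11/2 (r(L, C) = 3 - 1/2*(-5) = 3 + 5/2 = 11/2)
d(u, S) = 2/43 (d(u, S) = 1/(16 + 11/2) = 1/(43/2) = 2/43)
d(s(2), f(0, -5))*196 = (2/43)*196 = 392/43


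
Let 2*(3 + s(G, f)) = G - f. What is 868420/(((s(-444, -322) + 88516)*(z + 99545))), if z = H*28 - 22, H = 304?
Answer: 6203/68256513 ≈ 9.0878e-5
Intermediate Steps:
s(G, f) = -3 + G/2 - f/2 (s(G, f) = -3 + (G - f)/2 = -3 + (G/2 - f/2) = -3 + G/2 - f/2)
z = 8490 (z = 304*28 - 22 = 8512 - 22 = 8490)
868420/(((s(-444, -322) + 88516)*(z + 99545))) = 868420/((((-3 + (½)*(-444) - ½*(-322)) + 88516)*(8490 + 99545))) = 868420/((((-3 - 222 + 161) + 88516)*108035)) = 868420/(((-64 + 88516)*108035)) = 868420/((88452*108035)) = 868420/9555911820 = 868420*(1/9555911820) = 6203/68256513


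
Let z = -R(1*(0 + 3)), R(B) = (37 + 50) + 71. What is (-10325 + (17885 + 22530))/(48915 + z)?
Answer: 30090/48757 ≈ 0.61714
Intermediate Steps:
R(B) = 158 (R(B) = 87 + 71 = 158)
z = -158 (z = -1*158 = -158)
(-10325 + (17885 + 22530))/(48915 + z) = (-10325 + (17885 + 22530))/(48915 - 158) = (-10325 + 40415)/48757 = 30090*(1/48757) = 30090/48757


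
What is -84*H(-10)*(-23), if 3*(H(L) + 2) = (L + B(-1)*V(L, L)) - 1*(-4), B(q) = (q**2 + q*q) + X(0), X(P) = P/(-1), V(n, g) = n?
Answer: -20608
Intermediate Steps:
X(P) = -P (X(P) = P*(-1) = -P)
B(q) = 2*q**2 (B(q) = (q**2 + q*q) - 1*0 = (q**2 + q**2) + 0 = 2*q**2 + 0 = 2*q**2)
H(L) = -2/3 + L (H(L) = -2 + ((L + (2*(-1)**2)*L) - 1*(-4))/3 = -2 + ((L + (2*1)*L) + 4)/3 = -2 + ((L + 2*L) + 4)/3 = -2 + (3*L + 4)/3 = -2 + (4 + 3*L)/3 = -2 + (4/3 + L) = -2/3 + L)
-84*H(-10)*(-23) = -84*(-2/3 - 10)*(-23) = -84*(-32/3)*(-23) = 896*(-23) = -20608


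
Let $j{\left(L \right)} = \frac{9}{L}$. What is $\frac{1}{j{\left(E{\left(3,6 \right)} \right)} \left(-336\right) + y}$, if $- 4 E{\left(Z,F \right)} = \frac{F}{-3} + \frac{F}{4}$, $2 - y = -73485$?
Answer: $\frac{1}{49295} \approx 2.0286 \cdot 10^{-5}$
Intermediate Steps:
$y = 73487$ ($y = 2 - -73485 = 2 + 73485 = 73487$)
$E{\left(Z,F \right)} = \frac{F}{48}$ ($E{\left(Z,F \right)} = - \frac{\frac{F}{-3} + \frac{F}{4}}{4} = - \frac{F \left(- \frac{1}{3}\right) + F \frac{1}{4}}{4} = - \frac{- \frac{F}{3} + \frac{F}{4}}{4} = - \frac{\left(- \frac{1}{12}\right) F}{4} = \frac{F}{48}$)
$\frac{1}{j{\left(E{\left(3,6 \right)} \right)} \left(-336\right) + y} = \frac{1}{\frac{9}{\frac{1}{48} \cdot 6} \left(-336\right) + 73487} = \frac{1}{9 \frac{1}{\frac{1}{8}} \left(-336\right) + 73487} = \frac{1}{9 \cdot 8 \left(-336\right) + 73487} = \frac{1}{72 \left(-336\right) + 73487} = \frac{1}{-24192 + 73487} = \frac{1}{49295}$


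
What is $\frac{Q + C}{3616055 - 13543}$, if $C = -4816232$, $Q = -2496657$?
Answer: $- \frac{7312889}{3602512} \approx -2.0299$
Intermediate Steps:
$\frac{Q + C}{3616055 - 13543} = \frac{-2496657 - 4816232}{3616055 - 13543} = - \frac{7312889}{3602512}$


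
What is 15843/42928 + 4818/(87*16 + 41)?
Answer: 229530123/61515824 ≈ 3.7312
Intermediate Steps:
15843/42928 + 4818/(87*16 + 41) = 15843*(1/42928) + 4818/(1392 + 41) = 15843/42928 + 4818/1433 = 229530123/61515824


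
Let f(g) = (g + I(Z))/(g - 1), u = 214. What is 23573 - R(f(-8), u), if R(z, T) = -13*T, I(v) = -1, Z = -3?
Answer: 26355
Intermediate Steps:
f(g) = 1 (f(g) = (g - 1)/(g - 1) = (-1 + g)/(-1 + g) = 1)
23573 - R(f(-8), u) = 23573 - (-13)*214 = 23573 - 1*(-2782) = 23573 + 2782 = 26355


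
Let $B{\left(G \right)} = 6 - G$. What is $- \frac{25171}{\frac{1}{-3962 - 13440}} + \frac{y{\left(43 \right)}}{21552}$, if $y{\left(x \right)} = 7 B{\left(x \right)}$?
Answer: $\frac{9440330791325}{21552} \approx 4.3803 \cdot 10^{8}$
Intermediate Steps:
$y{\left(x \right)} = 42 - 7 x$ ($y{\left(x \right)} = 7 \left(6 - x\right) = 42 - 7 x$)
$- \frac{25171}{\frac{1}{-3962 - 13440}} + \frac{y{\left(43 \right)}}{21552} = - \frac{25171}{\frac{1}{-3962 - 13440}} + \frac{42 - 301}{21552} = - \frac{25171}{\frac{1}{-17402}} + \left(42 - 301\right) \frac{1}{21552} = - \frac{25171}{- \frac{1}{17402}} - \frac{259}{21552} = \left(-25171\right) \left(-17402\right) - \frac{259}{21552} = 438025742 - \frac{259}{21552} = \frac{9440330791325}{21552}$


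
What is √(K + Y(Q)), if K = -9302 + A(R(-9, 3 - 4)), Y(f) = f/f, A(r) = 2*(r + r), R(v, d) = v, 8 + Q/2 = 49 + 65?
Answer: I*√9337 ≈ 96.628*I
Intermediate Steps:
Q = 212 (Q = -16 + 2*(49 + 65) = -16 + 2*114 = -16 + 228 = 212)
A(r) = 4*r (A(r) = 2*(2*r) = 4*r)
Y(f) = 1
K = -9338 (K = -9302 + 4*(-9) = -9302 - 36 = -9338)
√(K + Y(Q)) = √(-9338 + 1) = √(-9337) = I*√9337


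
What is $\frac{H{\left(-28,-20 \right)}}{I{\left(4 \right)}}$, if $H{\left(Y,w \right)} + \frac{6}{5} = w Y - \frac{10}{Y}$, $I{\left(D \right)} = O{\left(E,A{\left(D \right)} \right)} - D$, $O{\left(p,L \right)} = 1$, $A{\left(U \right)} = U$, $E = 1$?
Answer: $- \frac{13047}{70} \approx -186.39$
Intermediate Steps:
$I{\left(D \right)} = 1 - D$
$H{\left(Y,w \right)} = - \frac{6}{5} - \frac{10}{Y} + Y w$ ($H{\left(Y,w \right)} = - \frac{6}{5} + \left(w Y - \frac{10}{Y}\right) = - \frac{6}{5} + \left(Y w - \frac{10}{Y}\right) = - \frac{6}{5} + \left(- \frac{10}{Y} + Y w\right) = - \frac{6}{5} - \frac{10}{Y} + Y w$)
$\frac{H{\left(-28,-20 \right)}}{I{\left(4 \right)}} = \frac{- \frac{6}{5} - \frac{10}{-28} - -560}{1 - 4} = \frac{- \frac{6}{5} - - \frac{5}{14} + 560}{1 - 4} = \frac{- \frac{6}{5} + \frac{5}{14} + 560}{-3} = \frac{39141}{70} \left(- \frac{1}{3}\right) = - \frac{13047}{70}$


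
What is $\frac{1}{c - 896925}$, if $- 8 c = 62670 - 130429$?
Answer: $- \frac{8}{7107641} \approx -1.1255 \cdot 10^{-6}$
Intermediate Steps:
$c = \frac{67759}{8}$ ($c = - \frac{62670 - 130429}{8} = \left(- \frac{1}{8}\right) \left(-67759\right) = \frac{67759}{8} \approx 8469.9$)
$\frac{1}{c - 896925} = \frac{1}{\frac{67759}{8} - 896925} = \frac{1}{- \frac{7107641}{8}} = - \frac{8}{7107641}$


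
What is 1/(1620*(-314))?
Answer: -1/508680 ≈ -1.9659e-6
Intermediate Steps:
1/(1620*(-314)) = 1/(-508680) = -1/508680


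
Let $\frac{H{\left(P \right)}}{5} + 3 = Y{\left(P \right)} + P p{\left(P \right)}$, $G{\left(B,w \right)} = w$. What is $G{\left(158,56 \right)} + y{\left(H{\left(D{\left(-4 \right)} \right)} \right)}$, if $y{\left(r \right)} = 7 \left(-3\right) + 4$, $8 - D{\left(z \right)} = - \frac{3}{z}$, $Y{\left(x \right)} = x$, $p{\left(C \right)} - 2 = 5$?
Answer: $39$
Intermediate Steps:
$p{\left(C \right)} = 7$ ($p{\left(C \right)} = 2 + 5 = 7$)
$D{\left(z \right)} = 8 + \frac{3}{z}$ ($D{\left(z \right)} = 8 - - \frac{3}{z} = 8 + \frac{3}{z}$)
$H{\left(P \right)} = -15 + 40 P$ ($H{\left(P \right)} = -15 + 5 \left(P + P 7\right) = -15 + 5 \left(P + 7 P\right) = -15 + 5 \cdot 8 P = -15 + 40 P$)
$y{\left(r \right)} = -17$ ($y{\left(r \right)} = -21 + 4 = -17$)
$G{\left(158,56 \right)} + y{\left(H{\left(D{\left(-4 \right)} \right)} \right)} = 56 - 17 = 39$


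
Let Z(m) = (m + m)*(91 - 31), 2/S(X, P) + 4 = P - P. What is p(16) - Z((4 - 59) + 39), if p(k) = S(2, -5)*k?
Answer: 1912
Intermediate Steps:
S(X, P) = -1/2 (S(X, P) = 2/(-4 + (P - P)) = 2/(-4 + 0) = 2/(-4) = 2*(-1/4) = -1/2)
Z(m) = 120*m (Z(m) = (2*m)*60 = 120*m)
p(k) = -k/2
p(16) - Z((4 - 59) + 39) = -1/2*16 - 120*((4 - 59) + 39) = -8 - 120*(-55 + 39) = -8 - 120*(-16) = -8 - 1*(-1920) = -8 + 1920 = 1912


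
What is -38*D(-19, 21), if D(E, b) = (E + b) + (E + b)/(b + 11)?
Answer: -627/8 ≈ -78.375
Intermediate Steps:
D(E, b) = E + b + (E + b)/(11 + b) (D(E, b) = (E + b) + (E + b)/(11 + b) = E + b + (E + b)/(11 + b))
-38*D(-19, 21) = -38*(21**2 + 12*(-19) + 12*21 - 19*21)/(11 + 21) = -38*(441 - 228 + 252 - 399)/32 = -19*66/16 = -38*33/16 = -627/8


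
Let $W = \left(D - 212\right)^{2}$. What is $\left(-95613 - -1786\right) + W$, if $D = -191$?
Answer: $68582$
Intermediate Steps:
$W = 162409$ ($W = \left(-191 - 212\right)^{2} = \left(-403\right)^{2} = 162409$)
$\left(-95613 - -1786\right) + W = \left(-95613 - -1786\right) + 162409 = \left(-95613 + 1786\right) + 162409 = -93827 + 162409 = 68582$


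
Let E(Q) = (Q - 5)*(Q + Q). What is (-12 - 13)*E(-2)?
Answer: -700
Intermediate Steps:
E(Q) = 2*Q*(-5 + Q) (E(Q) = (-5 + Q)*(2*Q) = 2*Q*(-5 + Q))
(-12 - 13)*E(-2) = (-12 - 13)*(2*(-2)*(-5 - 2)) = -50*(-2)*(-7) = -25*28 = -700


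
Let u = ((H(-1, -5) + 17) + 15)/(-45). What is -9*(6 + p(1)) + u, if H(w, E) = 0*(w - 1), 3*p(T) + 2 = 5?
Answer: -2867/45 ≈ -63.711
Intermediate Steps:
p(T) = 1 (p(T) = -2/3 + (1/3)*5 = -2/3 + 5/3 = 1)
H(w, E) = 0 (H(w, E) = 0*(-1 + w) = 0)
u = -32/45 (u = ((0 + 17) + 15)/(-45) = (17 + 15)*(-1/45) = 32*(-1/45) = -32/45 ≈ -0.71111)
-9*(6 + p(1)) + u = -9*(6 + 1) - 32/45 = -9*7 - 32/45 = -63 - 32/45 = -2867/45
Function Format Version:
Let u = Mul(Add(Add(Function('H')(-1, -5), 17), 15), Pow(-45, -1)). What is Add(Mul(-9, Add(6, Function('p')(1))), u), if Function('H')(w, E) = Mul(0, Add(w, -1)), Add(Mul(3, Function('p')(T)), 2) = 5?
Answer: Rational(-2867, 45) ≈ -63.711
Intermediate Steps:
Function('p')(T) = 1 (Function('p')(T) = Add(Rational(-2, 3), Mul(Rational(1, 3), 5)) = Add(Rational(-2, 3), Rational(5, 3)) = 1)
Function('H')(w, E) = 0 (Function('H')(w, E) = Mul(0, Add(-1, w)) = 0)
u = Rational(-32, 45) (u = Mul(Add(Add(0, 17), 15), Pow(-45, -1)) = Mul(Add(17, 15), Rational(-1, 45)) = Mul(32, Rational(-1, 45)) = Rational(-32, 45) ≈ -0.71111)
Add(Mul(-9, Add(6, Function('p')(1))), u) = Add(Mul(-9, Add(6, 1)), Rational(-32, 45)) = Add(Mul(-9, 7), Rational(-32, 45)) = Add(-63, Rational(-32, 45)) = Rational(-2867, 45)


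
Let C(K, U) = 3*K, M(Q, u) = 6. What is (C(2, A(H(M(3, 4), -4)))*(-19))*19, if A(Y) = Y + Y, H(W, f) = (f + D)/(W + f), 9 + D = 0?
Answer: -2166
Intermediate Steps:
D = -9 (D = -9 + 0 = -9)
H(W, f) = (-9 + f)/(W + f) (H(W, f) = (f - 9)/(W + f) = (-9 + f)/(W + f))
A(Y) = 2*Y
(C(2, A(H(M(3, 4), -4)))*(-19))*19 = ((3*2)*(-19))*19 = (6*(-19))*19 = -114*19 = -2166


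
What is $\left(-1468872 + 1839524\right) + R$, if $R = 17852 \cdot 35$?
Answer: $995472$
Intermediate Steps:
$R = 624820$
$\left(-1468872 + 1839524\right) + R = \left(-1468872 + 1839524\right) + 624820 = 370652 + 624820 = 995472$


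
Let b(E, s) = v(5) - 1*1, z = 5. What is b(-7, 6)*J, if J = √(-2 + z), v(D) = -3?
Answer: -4*√3 ≈ -6.9282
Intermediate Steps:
b(E, s) = -4 (b(E, s) = -3 - 1*1 = -3 - 1 = -4)
J = √3 (J = √(-2 + 5) = √3 ≈ 1.7320)
b(-7, 6)*J = -4*√3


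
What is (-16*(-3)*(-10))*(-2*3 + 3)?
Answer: 1440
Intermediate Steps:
(-16*(-3)*(-10))*(-2*3 + 3) = (48*(-10))*(-6 + 3) = -480*(-3) = 1440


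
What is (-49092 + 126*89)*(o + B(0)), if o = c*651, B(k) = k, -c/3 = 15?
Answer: 1109636010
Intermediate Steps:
c = -45 (c = -3*15 = -45)
o = -29295 (o = -45*651 = -29295)
(-49092 + 126*89)*(o + B(0)) = (-49092 + 126*89)*(-29295 + 0) = (-49092 + 11214)*(-29295) = -37878*(-29295) = 1109636010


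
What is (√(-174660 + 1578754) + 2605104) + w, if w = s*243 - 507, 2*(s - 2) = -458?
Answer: 2549436 + √1404094 ≈ 2.5506e+6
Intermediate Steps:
s = -227 (s = 2 + (½)*(-458) = 2 - 229 = -227)
w = -55668 (w = -227*243 - 507 = -55161 - 507 = -55668)
(√(-174660 + 1578754) + 2605104) + w = (√(-174660 + 1578754) + 2605104) - 55668 = (√1404094 + 2605104) - 55668 = (2605104 + √1404094) - 55668 = 2549436 + √1404094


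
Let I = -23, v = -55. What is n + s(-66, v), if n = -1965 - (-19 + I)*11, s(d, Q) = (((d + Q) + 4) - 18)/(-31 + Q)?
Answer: -129123/86 ≈ -1501.4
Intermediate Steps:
s(d, Q) = (-14 + Q + d)/(-31 + Q) (s(d, Q) = (((Q + d) + 4) - 18)/(-31 + Q) = ((4 + Q + d) - 18)/(-31 + Q) = (-14 + Q + d)/(-31 + Q))
n = -1503 (n = -1965 - (-19 - 23)*11 = -1965 - (-42)*11 = -1965 - 1*(-462) = -1965 + 462 = -1503)
n + s(-66, v) = -1503 + (-14 - 55 - 66)/(-31 - 55) = -1503 - 135/(-86) = -1503 - 1/86*(-135) = -1503 + 135/86 = -129123/86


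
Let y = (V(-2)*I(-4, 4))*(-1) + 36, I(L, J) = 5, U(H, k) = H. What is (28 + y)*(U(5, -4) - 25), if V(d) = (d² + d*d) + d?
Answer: -680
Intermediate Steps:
V(d) = d + 2*d² (V(d) = (d² + d²) + d = 2*d² + d = d + 2*d²)
y = 6 (y = (-2*(1 + 2*(-2))*5)*(-1) + 36 = (-2*(1 - 4)*5)*(-1) + 36 = (-2*(-3)*5)*(-1) + 36 = (6*5)*(-1) + 36 = 30*(-1) + 36 = -30 + 36 = 6)
(28 + y)*(U(5, -4) - 25) = (28 + 6)*(5 - 25) = 34*(-20) = -680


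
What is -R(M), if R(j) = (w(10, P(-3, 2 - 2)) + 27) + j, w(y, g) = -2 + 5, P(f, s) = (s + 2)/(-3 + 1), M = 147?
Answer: -177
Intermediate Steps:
P(f, s) = -1 - s/2 (P(f, s) = (2 + s)/(-2) = (2 + s)*(-1/2) = -1 - s/2)
w(y, g) = 3
R(j) = 30 + j (R(j) = (3 + 27) + j = 30 + j)
-R(M) = -(30 + 147) = -1*177 = -177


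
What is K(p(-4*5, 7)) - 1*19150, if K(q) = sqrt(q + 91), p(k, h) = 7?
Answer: -19150 + 7*sqrt(2) ≈ -19140.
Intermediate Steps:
K(q) = sqrt(91 + q)
K(p(-4*5, 7)) - 1*19150 = sqrt(91 + 7) - 1*19150 = sqrt(98) - 19150 = 7*sqrt(2) - 19150 = -19150 + 7*sqrt(2)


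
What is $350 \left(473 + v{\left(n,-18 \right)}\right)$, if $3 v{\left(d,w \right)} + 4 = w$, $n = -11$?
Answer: $\frac{488950}{3} \approx 1.6298 \cdot 10^{5}$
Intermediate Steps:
$v{\left(d,w \right)} = - \frac{4}{3} + \frac{w}{3}$
$350 \left(473 + v{\left(n,-18 \right)}\right) = 350 \left(473 + \left(- \frac{4}{3} + \frac{1}{3} \left(-18\right)\right)\right) = 350 \left(473 - \frac{22}{3}\right) = 350 \cdot \frac{1397}{3} = \frac{488950}{3}$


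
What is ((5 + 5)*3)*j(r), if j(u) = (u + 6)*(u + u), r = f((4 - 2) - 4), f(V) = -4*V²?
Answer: 9600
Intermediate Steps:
r = -16 (r = -4*((4 - 2) - 4)² = -4*(2 - 4)² = -4*(-2)² = -4*4 = -16)
j(u) = 2*u*(6 + u) (j(u) = (6 + u)*(2*u) = 2*u*(6 + u))
((5 + 5)*3)*j(r) = ((5 + 5)*3)*(2*(-16)*(6 - 16)) = (10*3)*(2*(-16)*(-10)) = 30*320 = 9600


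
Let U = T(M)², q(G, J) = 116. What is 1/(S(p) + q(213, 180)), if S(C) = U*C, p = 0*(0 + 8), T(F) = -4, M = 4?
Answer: 1/116 ≈ 0.0086207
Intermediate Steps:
p = 0 (p = 0*8 = 0)
U = 16 (U = (-4)² = 16)
S(C) = 16*C
1/(S(p) + q(213, 180)) = 1/(16*0 + 116) = 1/(0 + 116) = 1/116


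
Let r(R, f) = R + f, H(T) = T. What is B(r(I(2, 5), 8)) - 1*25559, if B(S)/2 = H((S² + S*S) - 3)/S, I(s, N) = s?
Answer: -127598/5 ≈ -25520.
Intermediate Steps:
B(S) = 2*(-3 + 2*S²)/S (B(S) = 2*(((S² + S*S) - 3)/S) = 2*(((S² + S²) - 3)/S) = 2*((2*S² - 3)/S) = 2*((-3 + 2*S²)/S) = 2*(-3 + 2*S²)/S)
B(r(I(2, 5), 8)) - 1*25559 = (-6/(2 + 8) + 4*(2 + 8)) - 1*25559 = (-6/10 + 4*10) - 25559 = (-6*⅒ + 40) - 25559 = (-⅗ + 40) - 25559 = 197/5 - 25559 = -127598/5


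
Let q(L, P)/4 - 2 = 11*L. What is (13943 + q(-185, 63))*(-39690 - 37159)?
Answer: -446569539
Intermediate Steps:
q(L, P) = 8 + 44*L (q(L, P) = 8 + 4*(11*L) = 8 + 44*L)
(13943 + q(-185, 63))*(-39690 - 37159) = (13943 + (8 + 44*(-185)))*(-39690 - 37159) = (13943 + (8 - 8140))*(-76849) = (13943 - 8132)*(-76849) = 5811*(-76849) = -446569539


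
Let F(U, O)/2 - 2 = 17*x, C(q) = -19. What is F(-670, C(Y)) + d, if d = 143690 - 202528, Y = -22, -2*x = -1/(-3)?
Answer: -176519/3 ≈ -58840.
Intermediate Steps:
x = -⅙ (x = -(-1)/(2*(-3)) = -(-1)*(-1)/(2*3) = -½*⅓ = -⅙ ≈ -0.16667)
d = -58838
F(U, O) = -5/3 (F(U, O) = 4 + 2*(17*(-⅙)) = 4 + 2*(-17/6) = 4 - 17/3 = -5/3)
F(-670, C(Y)) + d = -5/3 - 58838 = -176519/3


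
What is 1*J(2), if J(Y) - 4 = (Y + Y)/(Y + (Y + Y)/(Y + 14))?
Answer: 52/9 ≈ 5.7778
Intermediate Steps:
J(Y) = 4 + 2*Y/(Y + 2*Y/(14 + Y)) (J(Y) = 4 + (Y + Y)/(Y + (Y + Y)/(Y + 14)) = 4 + (2*Y)/(Y + (2*Y)/(14 + Y)) = 4 + (2*Y)/(Y + 2*Y/(14 + Y)) = 4 + 2*Y/(Y + 2*Y/(14 + Y)))
1*J(2) = 1*(2*(46 + 3*2)/(16 + 2)) = 1*(2*(46 + 6)/18) = 1*(2*(1/18)*52) = 1*(52/9) = 52/9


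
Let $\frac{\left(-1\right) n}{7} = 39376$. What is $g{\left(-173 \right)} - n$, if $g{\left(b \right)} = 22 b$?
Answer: $271826$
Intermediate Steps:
$n = -275632$ ($n = \left(-7\right) 39376 = -275632$)
$g{\left(-173 \right)} - n = 22 \left(-173\right) - -275632 = -3806 + 275632 = 271826$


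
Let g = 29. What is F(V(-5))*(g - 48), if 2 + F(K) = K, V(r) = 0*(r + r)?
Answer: 38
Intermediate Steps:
V(r) = 0 (V(r) = 0*(2*r) = 0)
F(K) = -2 + K
F(V(-5))*(g - 48) = (-2 + 0)*(29 - 48) = -2*(-19) = 38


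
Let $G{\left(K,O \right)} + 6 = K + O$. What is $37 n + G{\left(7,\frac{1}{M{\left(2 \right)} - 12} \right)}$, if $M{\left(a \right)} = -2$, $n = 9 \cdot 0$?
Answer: $\frac{13}{14} \approx 0.92857$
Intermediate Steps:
$n = 0$
$G{\left(K,O \right)} = -6 + K + O$ ($G{\left(K,O \right)} = -6 + \left(K + O\right) = -6 + K + O$)
$37 n + G{\left(7,\frac{1}{M{\left(2 \right)} - 12} \right)} = 37 \cdot 0 + \left(-6 + 7 + \frac{1}{-2 - 12}\right) = 0 + \left(-6 + 7 + \frac{1}{-14}\right) = 0 - - \frac{13}{14} = 0 + \frac{13}{14} = \frac{13}{14}$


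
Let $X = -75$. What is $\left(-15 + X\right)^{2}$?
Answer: $8100$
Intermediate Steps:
$\left(-15 + X\right)^{2} = \left(-15 - 75\right)^{2} = \left(-90\right)^{2} = 8100$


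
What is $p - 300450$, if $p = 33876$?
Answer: $-266574$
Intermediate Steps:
$p - 300450 = 33876 - 300450 = -266574$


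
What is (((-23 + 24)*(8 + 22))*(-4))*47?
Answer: -5640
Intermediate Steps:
(((-23 + 24)*(8 + 22))*(-4))*47 = ((1*30)*(-4))*47 = (30*(-4))*47 = -120*47 = -5640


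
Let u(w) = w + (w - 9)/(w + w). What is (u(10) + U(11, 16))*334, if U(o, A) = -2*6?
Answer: -6513/10 ≈ -651.30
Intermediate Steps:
U(o, A) = -12
u(w) = w + (-9 + w)/(2*w) (u(w) = w + (-9 + w)/((2*w)) = w + (-9 + w)*(1/(2*w)) = w + (-9 + w)/(2*w))
(u(10) + U(11, 16))*334 = ((1/2 + 10 - 9/2/10) - 12)*334 = ((1/2 + 10 - 9/2*1/10) - 12)*334 = ((1/2 + 10 - 9/20) - 12)*334 = (201/20 - 12)*334 = -39/20*334 = -6513/10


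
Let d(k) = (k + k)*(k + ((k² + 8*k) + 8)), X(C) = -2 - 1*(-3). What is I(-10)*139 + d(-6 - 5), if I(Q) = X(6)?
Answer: -521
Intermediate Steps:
X(C) = 1 (X(C) = -2 + 3 = 1)
d(k) = 2*k*(8 + k² + 9*k) (d(k) = (2*k)*(k + (8 + k² + 8*k)) = (2*k)*(8 + k² + 9*k) = 2*k*(8 + k² + 9*k))
I(Q) = 1
I(-10)*139 + d(-6 - 5) = 1*139 + 2*(-6 - 5)*(8 + (-6 - 5)² + 9*(-6 - 5)) = 139 + 2*(-11)*(8 + (-11)² + 9*(-11)) = 139 + 2*(-11)*(8 + 121 - 99) = 139 + 2*(-11)*30 = 139 - 660 = -521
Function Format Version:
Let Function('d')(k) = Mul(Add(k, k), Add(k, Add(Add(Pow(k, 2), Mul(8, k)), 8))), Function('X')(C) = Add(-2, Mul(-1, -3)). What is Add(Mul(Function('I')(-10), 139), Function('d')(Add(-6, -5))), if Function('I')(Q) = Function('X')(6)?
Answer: -521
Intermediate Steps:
Function('X')(C) = 1 (Function('X')(C) = Add(-2, 3) = 1)
Function('d')(k) = Mul(2, k, Add(8, Pow(k, 2), Mul(9, k))) (Function('d')(k) = Mul(Mul(2, k), Add(k, Add(8, Pow(k, 2), Mul(8, k)))) = Mul(Mul(2, k), Add(8, Pow(k, 2), Mul(9, k))) = Mul(2, k, Add(8, Pow(k, 2), Mul(9, k))))
Function('I')(Q) = 1
Add(Mul(Function('I')(-10), 139), Function('d')(Add(-6, -5))) = Add(Mul(1, 139), Mul(2, Add(-6, -5), Add(8, Pow(Add(-6, -5), 2), Mul(9, Add(-6, -5))))) = Add(139, Mul(2, -11, Add(8, Pow(-11, 2), Mul(9, -11)))) = Add(139, Mul(2, -11, Add(8, 121, -99))) = Add(139, Mul(2, -11, 30)) = Add(139, -660) = -521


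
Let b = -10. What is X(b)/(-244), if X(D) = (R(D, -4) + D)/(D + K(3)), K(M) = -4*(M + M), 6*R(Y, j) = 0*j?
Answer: -5/4148 ≈ -0.0012054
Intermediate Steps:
R(Y, j) = 0 (R(Y, j) = (0*j)/6 = (⅙)*0 = 0)
K(M) = -8*M
X(D) = D/(-24 + D) (X(D) = (0 + D)/(D - 8*3) = D/(D - 24) = D/(-24 + D))
X(b)/(-244) = -10/(-24 - 10)/(-244) = -10/(-34)*(-1/244) = -10*(-1/34)*(-1/244) = (5/17)*(-1/244) = -5/4148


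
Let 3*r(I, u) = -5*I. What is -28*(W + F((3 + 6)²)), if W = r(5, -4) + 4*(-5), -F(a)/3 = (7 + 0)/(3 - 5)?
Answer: 1498/3 ≈ 499.33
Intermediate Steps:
r(I, u) = -5*I/3 (r(I, u) = (-5*I)/3 = -5*I/3)
F(a) = 21/2 (F(a) = -3*(7 + 0)/(3 - 5) = -21/(-2) = -21*(-1)/2 = -3*(-7/2) = 21/2)
W = -85/3 (W = -5/3*5 + 4*(-5) = -25/3 - 20 = -85/3 ≈ -28.333)
-28*(W + F((3 + 6)²)) = -28*(-85/3 + 21/2) = -28*(-107/6) = 1498/3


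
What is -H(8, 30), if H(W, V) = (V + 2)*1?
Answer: -32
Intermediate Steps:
H(W, V) = 2 + V (H(W, V) = (2 + V)*1 = 2 + V)
-H(8, 30) = -(2 + 30) = -1*32 = -32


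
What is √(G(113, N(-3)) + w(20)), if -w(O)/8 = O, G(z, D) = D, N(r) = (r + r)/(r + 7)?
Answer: I*√646/2 ≈ 12.708*I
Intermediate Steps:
N(r) = 2*r/(7 + r) (N(r) = (2*r)/(7 + r) = 2*r/(7 + r))
w(O) = -8*O
√(G(113, N(-3)) + w(20)) = √(2*(-3)/(7 - 3) - 8*20) = √(2*(-3)/4 - 160) = √(2*(-3)*(¼) - 160) = √(-3/2 - 160) = √(-323/2) = I*√646/2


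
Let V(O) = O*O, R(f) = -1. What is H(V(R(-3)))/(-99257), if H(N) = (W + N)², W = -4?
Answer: -9/99257 ≈ -9.0674e-5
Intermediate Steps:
V(O) = O²
H(N) = (-4 + N)²
H(V(R(-3)))/(-99257) = (-4 + (-1)²)²/(-99257) = (-4 + 1)²*(-1/99257) = (-3)²*(-1/99257) = 9*(-1/99257) = -9/99257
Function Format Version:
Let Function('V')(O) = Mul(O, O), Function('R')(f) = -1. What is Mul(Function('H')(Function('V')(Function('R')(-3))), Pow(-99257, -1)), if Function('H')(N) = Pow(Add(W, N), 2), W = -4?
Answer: Rational(-9, 99257) ≈ -9.0674e-5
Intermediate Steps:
Function('V')(O) = Pow(O, 2)
Function('H')(N) = Pow(Add(-4, N), 2)
Mul(Function('H')(Function('V')(Function('R')(-3))), Pow(-99257, -1)) = Mul(Pow(Add(-4, Pow(-1, 2)), 2), Pow(-99257, -1)) = Mul(Pow(Add(-4, 1), 2), Rational(-1, 99257)) = Mul(Pow(-3, 2), Rational(-1, 99257)) = Mul(9, Rational(-1, 99257)) = Rational(-9, 99257)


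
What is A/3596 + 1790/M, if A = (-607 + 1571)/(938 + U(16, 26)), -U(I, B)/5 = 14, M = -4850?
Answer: -139562543/378461020 ≈ -0.36876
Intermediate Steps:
U(I, B) = -70 (U(I, B) = -5*14 = -70)
A = 241/217 (A = (-607 + 1571)/(938 - 70) = 964/868 = 964*(1/868) = 241/217 ≈ 1.1106)
A/3596 + 1790/M = (241/217)/3596 + 1790/(-4850) = (241/217)*(1/3596) + 1790*(-1/4850) = 241/780332 - 179/485 = -139562543/378461020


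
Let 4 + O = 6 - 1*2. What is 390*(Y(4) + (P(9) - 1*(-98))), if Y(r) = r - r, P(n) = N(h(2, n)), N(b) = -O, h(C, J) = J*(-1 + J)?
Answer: 38220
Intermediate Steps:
O = 0 (O = -4 + (6 - 1*2) = -4 + (6 - 2) = -4 + 4 = 0)
N(b) = 0 (N(b) = -1*0 = 0)
P(n) = 0
Y(r) = 0
390*(Y(4) + (P(9) - 1*(-98))) = 390*(0 + (0 - 1*(-98))) = 390*(0 + (0 + 98)) = 390*(0 + 98) = 390*98 = 38220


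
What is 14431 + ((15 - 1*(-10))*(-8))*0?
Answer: 14431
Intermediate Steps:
14431 + ((15 - 1*(-10))*(-8))*0 = 14431 + ((15 + 10)*(-8))*0 = 14431 + (25*(-8))*0 = 14431 - 200*0 = 14431 + 0 = 14431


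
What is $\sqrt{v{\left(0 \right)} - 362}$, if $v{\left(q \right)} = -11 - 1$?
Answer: $i \sqrt{374} \approx 19.339 i$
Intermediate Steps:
$v{\left(q \right)} = -12$ ($v{\left(q \right)} = -11 - 1 = -12$)
$\sqrt{v{\left(0 \right)} - 362} = \sqrt{-12 - 362} = \sqrt{-374} = i \sqrt{374}$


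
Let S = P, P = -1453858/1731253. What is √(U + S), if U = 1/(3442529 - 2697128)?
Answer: I*√1398497768808153717724665/1290477717453 ≈ 0.91639*I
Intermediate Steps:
U = 1/745401 ≈ 1.3416e-6
P = -1453858/1731253 (P = -1453858*1/1731253 = -1453858/1731253 ≈ -0.83977)
S = -1453858/1731253 ≈ -0.83977
√(U + S) = √(1/745401 - 1453858/1731253) = √(-1083705475805/1290477717453) = I*√1398497768808153717724665/1290477717453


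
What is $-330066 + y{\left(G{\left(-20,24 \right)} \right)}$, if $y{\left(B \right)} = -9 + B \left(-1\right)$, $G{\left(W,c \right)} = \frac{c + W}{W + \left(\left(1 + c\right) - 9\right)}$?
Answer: $-330074$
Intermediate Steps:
$G{\left(W,c \right)} = \frac{W + c}{-8 + W + c}$ ($G{\left(W,c \right)} = \frac{W + c}{W + \left(-8 + c\right)} = \frac{W + c}{-8 + W + c}$)
$y{\left(B \right)} = -9 - B$
$-330066 + y{\left(G{\left(-20,24 \right)} \right)} = -330066 - \left(9 + \frac{-20 + 24}{-8 - 20 + 24}\right) = -330066 - \left(9 + \frac{1}{-4} \cdot 4\right) = -330066 - \left(9 - 1\right) = -330066 - 8 = -330074$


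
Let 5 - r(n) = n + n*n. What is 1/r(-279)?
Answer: -1/77557 ≈ -1.2894e-5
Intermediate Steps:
r(n) = 5 - n - n² (r(n) = 5 - (n + n*n) = 5 - (n + n²) = 5 + (-n - n²) = 5 - n - n²)
1/r(-279) = 1/(5 - 1*(-279) - 1*(-279)²) = 1/(5 + 279 - 1*77841) = 1/(5 + 279 - 77841) = 1/(-77557) = -1/77557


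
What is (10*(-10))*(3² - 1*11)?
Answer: 200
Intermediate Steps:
(10*(-10))*(3² - 1*11) = -100*(9 - 11) = -100*(-2) = 200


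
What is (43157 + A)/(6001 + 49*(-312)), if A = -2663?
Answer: -40494/9287 ≈ -4.3603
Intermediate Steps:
(43157 + A)/(6001 + 49*(-312)) = (43157 - 2663)/(6001 + 49*(-312)) = 40494/(6001 - 15288) = 40494/(-9287) = 40494*(-1/9287) = -40494/9287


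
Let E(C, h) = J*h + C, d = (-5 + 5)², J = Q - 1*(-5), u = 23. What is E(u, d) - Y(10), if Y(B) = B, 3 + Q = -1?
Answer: 13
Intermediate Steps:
Q = -4 (Q = -3 - 1 = -4)
J = 1 (J = -4 - 1*(-5) = -4 + 5 = 1)
d = 0 (d = 0² = 0)
E(C, h) = C + h (E(C, h) = 1*h + C = h + C = C + h)
E(u, d) - Y(10) = (23 + 0) - 1*10 = 23 - 10 = 13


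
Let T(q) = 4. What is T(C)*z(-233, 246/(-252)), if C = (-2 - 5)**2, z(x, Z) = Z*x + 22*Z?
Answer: 17302/21 ≈ 823.90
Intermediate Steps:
z(x, Z) = 22*Z + Z*x
C = 49 (C = (-7)**2 = 49)
T(C)*z(-233, 246/(-252)) = 4*((246/(-252))*(22 - 233)) = 4*((246*(-1/252))*(-211)) = 4*(-41/42*(-211)) = 4*(8651/42) = 17302/21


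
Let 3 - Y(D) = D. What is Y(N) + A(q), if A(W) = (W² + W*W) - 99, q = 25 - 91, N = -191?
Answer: 8807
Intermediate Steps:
Y(D) = 3 - D
q = -66
A(W) = -99 + 2*W² (A(W) = (W² + W²) - 99 = 2*W² - 99 = -99 + 2*W²)
Y(N) + A(q) = (3 - 1*(-191)) + (-99 + 2*(-66)²) = (3 + 191) + (-99 + 2*4356) = 194 + (-99 + 8712) = 194 + 8613 = 8807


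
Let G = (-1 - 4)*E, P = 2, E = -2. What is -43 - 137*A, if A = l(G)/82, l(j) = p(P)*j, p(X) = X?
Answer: -3133/41 ≈ -76.415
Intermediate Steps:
G = 10 (G = (-1 - 4)*(-2) = -5*(-2) = 10)
l(j) = 2*j
A = 10/41 (A = (2*10)/82 = 20*(1/82) = 10/41 ≈ 0.24390)
-43 - 137*A = -43 - 137*10/41 = -43 - 1370/41 = -3133/41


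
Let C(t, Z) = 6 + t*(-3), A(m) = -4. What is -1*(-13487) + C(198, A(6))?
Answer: 12899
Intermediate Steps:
C(t, Z) = 6 - 3*t
-1*(-13487) + C(198, A(6)) = -1*(-13487) + (6 - 3*198) = 13487 + (6 - 594) = 13487 - 588 = 12899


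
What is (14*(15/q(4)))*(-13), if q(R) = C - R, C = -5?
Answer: 910/3 ≈ 303.33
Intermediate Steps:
q(R) = -5 - R
(14*(15/q(4)))*(-13) = (14*(15/(-5 - 1*4)))*(-13) = (14*(15/(-5 - 4)))*(-13) = (14*(15/(-9)))*(-13) = (14*(15*(-⅑)))*(-13) = (14*(-5/3))*(-13) = -70/3*(-13) = 910/3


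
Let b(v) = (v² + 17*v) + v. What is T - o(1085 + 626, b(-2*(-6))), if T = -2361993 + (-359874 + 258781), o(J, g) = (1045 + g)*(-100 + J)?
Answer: -4726541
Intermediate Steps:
b(v) = v² + 18*v
o(J, g) = (-100 + J)*(1045 + g)
T = -2463086 (T = -2361993 - 101093 = -2463086)
T - o(1085 + 626, b(-2*(-6))) = -2463086 - (-104500 - 100*(-2*(-6))*(18 - 2*(-6)) + 1045*(1085 + 626) + (1085 + 626)*((-2*(-6))*(18 - 2*(-6)))) = -2463086 - (-104500 - 1200*(18 + 12) + 1045*1711 + 1711*(12*(18 + 12))) = -2463086 - (-104500 - 1200*30 + 1787995 + 1711*(12*30)) = -2463086 - (-104500 - 100*360 + 1787995 + 1711*360) = -2463086 - (-104500 - 36000 + 1787995 + 615960) = -2463086 - 1*2263455 = -2463086 - 2263455 = -4726541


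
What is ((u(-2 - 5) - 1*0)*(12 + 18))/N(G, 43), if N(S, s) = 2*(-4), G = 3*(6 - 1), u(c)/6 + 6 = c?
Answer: 585/2 ≈ 292.50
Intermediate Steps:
u(c) = -36 + 6*c
G = 15 (G = 3*5 = 15)
N(S, s) = -8
((u(-2 - 5) - 1*0)*(12 + 18))/N(G, 43) = (((-36 + 6*(-2 - 5)) - 1*0)*(12 + 18))/(-8) = (((-36 + 6*(-7)) + 0)*30)*(-⅛) = (((-36 - 42) + 0)*30)*(-⅛) = ((-78 + 0)*30)*(-⅛) = -78*30*(-⅛) = -2340*(-⅛) = 585/2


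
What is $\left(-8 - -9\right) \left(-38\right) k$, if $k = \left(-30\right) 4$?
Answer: $4560$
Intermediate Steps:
$k = -120$
$\left(-8 - -9\right) \left(-38\right) k = \left(-8 - -9\right) \left(-38\right) \left(-120\right) = \left(-8 + 9\right) \left(-38\right) \left(-120\right) = 1 \left(-38\right) \left(-120\right) = \left(-38\right) \left(-120\right) = 4560$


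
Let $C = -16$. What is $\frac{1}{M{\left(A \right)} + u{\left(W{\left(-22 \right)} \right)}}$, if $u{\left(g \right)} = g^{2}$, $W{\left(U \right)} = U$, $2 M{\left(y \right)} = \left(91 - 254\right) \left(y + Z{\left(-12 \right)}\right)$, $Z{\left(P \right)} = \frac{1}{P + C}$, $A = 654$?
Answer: $- \frac{56}{2957589} \approx -1.8934 \cdot 10^{-5}$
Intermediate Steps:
$Z{\left(P \right)} = \frac{1}{-16 + P}$ ($Z{\left(P \right)} = \frac{1}{P - 16} = \frac{1}{-16 + P}$)
$M{\left(y \right)} = \frac{163}{56} - \frac{163 y}{2}$ ($M{\left(y \right)} = \frac{\left(91 - 254\right) \left(y + \frac{1}{-16 - 12}\right)}{2} = \frac{\left(-163\right) \left(y + \frac{1}{-28}\right)}{2} = \frac{\left(-163\right) \left(y - \frac{1}{28}\right)}{2} = \frac{\left(-163\right) \left(- \frac{1}{28} + y\right)}{2} = \frac{\frac{163}{28} - 163 y}{2} = \frac{163}{56} - \frac{163 y}{2}$)
$\frac{1}{M{\left(A \right)} + u{\left(W{\left(-22 \right)} \right)}} = \frac{1}{\left(\frac{163}{56} - 53301\right) + \left(-22\right)^{2}} = \frac{1}{\left(\frac{163}{56} - 53301\right) + 484} = \frac{1}{- \frac{2984693}{56} + 484} = \frac{1}{- \frac{2957589}{56}} = - \frac{56}{2957589}$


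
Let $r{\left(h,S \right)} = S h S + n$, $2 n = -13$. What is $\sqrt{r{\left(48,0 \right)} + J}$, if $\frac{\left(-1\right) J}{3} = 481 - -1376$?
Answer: $\frac{i \sqrt{22310}}{2} \approx 74.683 i$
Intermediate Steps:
$n = - \frac{13}{2}$ ($n = \frac{1}{2} \left(-13\right) = - \frac{13}{2} \approx -6.5$)
$r{\left(h,S \right)} = - \frac{13}{2} + h S^{2}$ ($r{\left(h,S \right)} = S h S - \frac{13}{2} = h S^{2} - \frac{13}{2} = - \frac{13}{2} + h S^{2}$)
$J = -5571$ ($J = - 3 \left(481 - -1376\right) = - 3 \left(481 + 1376\right) = \left(-3\right) 1857 = -5571$)
$\sqrt{r{\left(48,0 \right)} + J} = \sqrt{\left(- \frac{13}{2} + 48 \cdot 0^{2}\right) - 5571} = \sqrt{\left(- \frac{13}{2} + 48 \cdot 0\right) - 5571} = \sqrt{\left(- \frac{13}{2} + 0\right) - 5571} = \sqrt{- \frac{13}{2} - 5571} = \sqrt{- \frac{11155}{2}} = \frac{i \sqrt{22310}}{2}$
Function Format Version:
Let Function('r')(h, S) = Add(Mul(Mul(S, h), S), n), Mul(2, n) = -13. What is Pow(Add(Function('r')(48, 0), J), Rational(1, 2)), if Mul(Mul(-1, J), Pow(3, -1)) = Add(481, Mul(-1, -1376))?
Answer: Mul(Rational(1, 2), I, Pow(22310, Rational(1, 2))) ≈ Mul(74.683, I)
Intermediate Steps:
n = Rational(-13, 2) (n = Mul(Rational(1, 2), -13) = Rational(-13, 2) ≈ -6.5000)
Function('r')(h, S) = Add(Rational(-13, 2), Mul(h, Pow(S, 2))) (Function('r')(h, S) = Add(Mul(Mul(S, h), S), Rational(-13, 2)) = Add(Mul(h, Pow(S, 2)), Rational(-13, 2)) = Add(Rational(-13, 2), Mul(h, Pow(S, 2))))
J = -5571 (J = Mul(-3, Add(481, Mul(-1, -1376))) = Mul(-3, Add(481, 1376)) = Mul(-3, 1857) = -5571)
Pow(Add(Function('r')(48, 0), J), Rational(1, 2)) = Pow(Add(Add(Rational(-13, 2), Mul(48, Pow(0, 2))), -5571), Rational(1, 2)) = Pow(Add(Add(Rational(-13, 2), Mul(48, 0)), -5571), Rational(1, 2)) = Pow(Add(Add(Rational(-13, 2), 0), -5571), Rational(1, 2)) = Pow(Add(Rational(-13, 2), -5571), Rational(1, 2)) = Pow(Rational(-11155, 2), Rational(1, 2)) = Mul(Rational(1, 2), I, Pow(22310, Rational(1, 2)))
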